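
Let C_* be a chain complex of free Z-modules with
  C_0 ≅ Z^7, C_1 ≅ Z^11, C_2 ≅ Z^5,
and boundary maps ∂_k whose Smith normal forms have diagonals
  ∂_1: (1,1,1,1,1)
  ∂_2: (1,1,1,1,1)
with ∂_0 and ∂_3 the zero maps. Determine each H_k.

H_0 = Z^2,  H_1 = Z,  H_2 = 0.

H_0: b_0 = 7 − 0 − 5 = 2; torsion from ∂_1 factors > 1: none. So H_0 = Z^2.
H_1: b_1 = 11 − 5 − 5 = 1; torsion from ∂_2 factors > 1: none. So H_1 = Z.
H_2: b_2 = 5 − 5 − 0 = 0; torsion from ∂_3 factors > 1: none. So H_2 = 0.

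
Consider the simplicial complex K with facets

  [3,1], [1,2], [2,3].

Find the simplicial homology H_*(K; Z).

K has 3 vertices, 3 edges.
rank ∂_0 = 0, rank ∂_1 = 2 ⇒ b_0 = 3 − 0 − 2 = 1; all invariant factors of ∂_1 are 1 so no torsion. So H_0 ≅ Z.
rank ∂_1 = 2, rank ∂_2 = 0 ⇒ b_1 = 3 − 2 − 0 = 1. So H_1 ≅ Z.

H_0 ≅ Z,  H_1 ≅ Z.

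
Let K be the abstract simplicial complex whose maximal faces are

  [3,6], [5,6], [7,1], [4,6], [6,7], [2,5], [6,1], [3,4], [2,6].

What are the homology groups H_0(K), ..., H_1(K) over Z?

Fix the vertex order 1 < 2 < 3 < 4 < 5 < 6 < 7 and write every simplex with vertices in increasing order. Then dim K = 1 and the simplices of K are:

  0-simplices (7): [1], [2], [3], [4], [5], [6], [7]
  1-simplices (9): [1,6], [1,7], [2,5], [2,6], [3,4], [3,6], [4,6], [5,6], [6,7]

Hence C_0 ≅ Z^7, C_1 ≅ Z^9.

The boundary map ∂_1: C_1 → C_0 sends each edge [p,q] (with p < q) to q − p. For instance
  ∂[3,4] = [4] − [3].
The 7×9 boundary matrix has rank 6 and Smith normal form diag(1,1,1,1,1,1).

From H_k ≅ ker(∂_k) / im(∂_{k+1}) we obtain:

  H_0: rank C_0 − rank ∂_1 = 7 − 6 = 1, and the invariant factors of ∂_1 are all 1, so H_0 ≅ Z.
  H_1: rank ker ∂_1 − rank ∂_2 = (9 − 6) − 0 = 3, and there is no ∂_2, so H_1 ≅ Z^3.

(K is a triangulation of a wedge of 3 circles.)

H_0 = Z,  H_1 = Z^3.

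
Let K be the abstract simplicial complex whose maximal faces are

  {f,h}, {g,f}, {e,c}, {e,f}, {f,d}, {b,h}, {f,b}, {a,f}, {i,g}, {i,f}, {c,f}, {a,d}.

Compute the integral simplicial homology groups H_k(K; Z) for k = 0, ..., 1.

H_0 = Z,  H_1 = Z^4.

Fix the vertex order a < b < c < d < e < f < g < h < i and write every simplex with vertices in increasing order. Then dim K = 1 and the simplices of K are:

  0-simplices (9): a, b, c, d, e, f, g, h, i
  1-simplices (12): ad, af, bf, bh, ce, cf, df, ef, fg, fh, fi, gi

giving chain groups C_0 ≅ Z^9, C_1 ≅ Z^12.

Boundary ∂_1: C_1 → C_0 sends each edge [p,q] (with p < q) to q − p.
The resulting 9×12 matrix has rank 8, and its Smith normal form has invariant factors (1,1,1,1,1,1,1,1).

Computing H_k = (kernel of ∂_k) / (image of ∂_{k+1}):

  H_0: rank C_0 − rank ∂_1 = 9 − 8 = 1, and the invariant factors of ∂_1 are all 1, so H_0 ≅ Z.
  H_1: rank ker ∂_1 − rank ∂_2 = (12 − 8) − 0 = 4, and there is no ∂_2, so H_1 ≅ Z^4.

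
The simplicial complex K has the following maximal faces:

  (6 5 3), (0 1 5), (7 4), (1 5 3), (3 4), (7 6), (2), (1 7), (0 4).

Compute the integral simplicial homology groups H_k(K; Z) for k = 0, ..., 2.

K has 8 vertices, 12 edges, 3 triangles.
rank ∂_0 = 0, rank ∂_1 = 6 ⇒ b_0 = 8 − 0 − 6 = 2; all invariant factors of ∂_1 are 1 so no torsion. So H_0 ≅ Z^2.
rank ∂_1 = 6, rank ∂_2 = 3 ⇒ b_1 = 12 − 6 − 3 = 3; all invariant factors of ∂_2 are 1 so no torsion. So H_1 ≅ Z^3.
rank ∂_2 = 3, rank ∂_3 = 0 ⇒ b_2 = 3 − 3 − 0 = 0. So H_2 ≅ 0.

H_0 ≅ Z^2,  H_1 ≅ Z^3,  H_2 = 0.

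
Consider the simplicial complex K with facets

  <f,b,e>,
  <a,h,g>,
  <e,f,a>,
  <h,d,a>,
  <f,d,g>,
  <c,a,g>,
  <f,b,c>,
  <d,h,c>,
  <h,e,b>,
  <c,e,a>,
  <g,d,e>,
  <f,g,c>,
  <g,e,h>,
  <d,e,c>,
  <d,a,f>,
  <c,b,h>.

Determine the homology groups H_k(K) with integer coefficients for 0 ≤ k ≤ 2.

Take the total order a < b < c < d < e < f < g < h on the vertex set. Then K (dimension 2) consists of the simplices:

  0-simplices (8): a, b, c, d, e, f, g, h
  1-simplices (24): ac, ad, ae, af, ag, ah, bc, be, bf, bh, cd, ce, cf, cg, ch, de, df, dg, dh, ef, eg, eh, fg, gh
  2-simplices (16): ace, acg, adf, adh, aef, agh, bcf, bch, bef, beh, cde, cdh, cfg, deg, dfg, egh

so the chain groups are C_0 ≅ Z^8, C_1 ≅ Z^24, C_2 ≅ Z^16.

∂_1: C_1 → C_0 maps an edge to its endpoints' difference, ∂[p,q] = q − p. For instance
  ∂eg = g − e.
This gives a 8×24 integer matrix of rank 7; reducing to Smith normal form yields diagonal entries (1,1,1,1,1,1,1).

The boundary map ∂_2: C_2 → C_1 maps a triangle to the signed sum of its edges. For instance
  ∂adh = dh − ah + ad,
  ∂acg = cg − ag + ac.
This gives a 24×16 integer matrix of rank 15; reducing to Smith normal form yields diagonal entries (1,1,1,1,1,1,1,1,1,1,1,1,1,1,1).

Now H_k = ker ∂_k / im ∂_{k+1}, so:

  H_0: rank C_0 − rank ∂_1 = 8 − 7 = 1, and the invariant factors of ∂_1 are all 1, so H_0 = Z.
  H_1: rank ker ∂_1 − rank ∂_2 = (24 − 7) − 15 = 2, and the invariant factors of ∂_2 are all 1, so H_1 = Z^2.
  H_2: rank ker ∂_2 − rank ∂_3 = (16 − 15) − 0 = 1, and there is no ∂_3, so H_2 = Z.

As a check, the Euler characteristic is 8 − 24 + 16 = 0, which agrees with 1 − 2 + 1 = 0.

H_0 = Z,  H_1 = Z^2,  H_2 = Z.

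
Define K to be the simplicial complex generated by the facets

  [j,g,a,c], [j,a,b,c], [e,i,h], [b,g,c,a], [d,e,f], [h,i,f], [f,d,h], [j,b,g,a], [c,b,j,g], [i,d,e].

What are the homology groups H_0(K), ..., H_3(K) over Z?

Order the vertices as a < b < c < d < e < f < g < h < i < j. Listing each simplex with vertices in this order, K has dimension 3 with simplices:

  0-simplices (10): a, b, c, d, e, f, g, h, i, j
  1-simplices (20): ab, ac, ag, aj, bc, bg, bj, cg, cj, de, df, dh, di, ef, eh, ei, fh, fi, gj, hi
  2-simplices (15): abc, abg, abj, acg, acj, agj, bcg, bcj, bgj, cgj, def, dei, dfh, ehi, fhi
  3-simplices (5): abcg, abcj, abgj, acgj, bcgj

giving chain groups C_0 ≅ Z^10, C_1 ≅ Z^20, C_2 ≅ Z^15, C_3 ≅ Z^5.

Boundary ∂_1: C_1 → C_0 sends each edge [p,q] (with p < q) to q − p.
As a 10×20 matrix over Z this has rank 8, with invariant factors (1,1,1,1,1,1,1,1).

∂_2: C_2 → C_1 acts by ∂[p,q,r] = [q,r] − [p,r] + [p,q]. For instance
  ∂dei = ei − di + de,
  ∂bcj = cj − bj + bc.
The resulting 20×15 matrix has rank 11, and its Smith normal form has invariant factors (1,1,1,1,1,1,1,1,1,1,1).

∂_3: C_3 → C_2 sends each 3-simplex σ to the alternating sum Σ_i (−1)^i (σ with its i-th vertex removed). For instance
  ∂bcgj = cgj − bgj + bcj − bcg,
  ∂abcj = bcj − acj + abj − abc.
The 15×5 boundary matrix has rank 4 and Smith normal form diag(1,1,1,1).

Now H_k = ker ∂_k / im ∂_{k+1}, so:

  H_0: rank C_0 − rank ∂_1 = 10 − 8 = 2, and the invariant factors of ∂_1 are all 1, so H_0 ≅ Z^2.
  H_1: rank ker ∂_1 − rank ∂_2 = (20 − 8) − 11 = 1, and the invariant factors of ∂_2 are all 1, so H_1 ≅ Z.
  H_2: rank ker ∂_2 − rank ∂_3 = (15 − 11) − 4 = 0, and the invariant factors of ∂_3 are all 1, so H_2 ≅ 0.
  H_3: rank ker ∂_3 − rank ∂_4 = (5 − 4) − 0 = 1, and there is no ∂_4, so H_3 ≅ Z.

As a check, the Euler characteristic is 10 − 20 + 15 − 5 = 0, which agrees with 2 − 1 + 0 − 1 = 0.

H_0 ≅ Z^2,  H_1 ≅ Z,  H_2 = 0,  H_3 ≅ Z.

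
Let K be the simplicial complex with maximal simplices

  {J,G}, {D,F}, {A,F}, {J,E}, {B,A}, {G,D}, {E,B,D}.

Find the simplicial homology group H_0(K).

We work with the vertex ordering A < B < D < E < F < G < J. The simplices of K, each written with vertices in increasing order, are:

  0-simplices (7): A, B, D, E, F, G, J
  1-simplices (9): AB, AF, BD, BE, DE, DF, DG, EJ, GJ
  2-simplices (1): BDE

so the chain groups are C_0 ≅ Z^7, C_1 ≅ Z^9, C_2 ≅ Z^1.

∂_1: C_1 → C_0 is given by ∂[p,q] = [q] − [p]. For instance
  ∂AF = F − A.
The 7×9 boundary matrix has rank 6 and Smith normal form diag(1,1,1,1,1,1).

Boundary ∂_2: C_2 → C_1 sends each 2-simplex [p,q,r] to [q,r] − [p,r] + [p,q]. For instance
  ∂BDE = DE − BE + BD.
The resulting 9×1 matrix has rank 1, and its Smith normal form has invariant factors (1).

Computing H_k = (kernel of ∂_k) / (image of ∂_{k+1}):

  H_0: rank C_0 − rank ∂_1 = 7 − 6 = 1, and the invariant factors of ∂_1 are all 1, so H_0 = Z.

H_0 = Z.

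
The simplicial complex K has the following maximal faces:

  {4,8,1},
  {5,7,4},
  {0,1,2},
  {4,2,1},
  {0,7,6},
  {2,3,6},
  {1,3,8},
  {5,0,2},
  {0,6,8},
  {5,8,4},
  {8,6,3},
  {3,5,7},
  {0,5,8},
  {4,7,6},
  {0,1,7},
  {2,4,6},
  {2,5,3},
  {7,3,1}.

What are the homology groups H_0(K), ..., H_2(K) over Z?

Order the vertices as 0 < 1 < 2 < 3 < 4 < 5 < 6 < 7 < 8. Listing each simplex with vertices in this order, K has dimension 2 with simplices:

  0-simplices (9): [0], [1], [2], [3], [4], [5], [6], [7], [8]
  1-simplices (27): (27 of them)
  2-simplices (18): [0,1,2], [0,1,7], [0,2,5], [0,5,8], [0,6,7], [0,6,8], [1,2,4], [1,3,7], [1,3,8], [1,4,8], [2,3,5], [2,3,6], [2,4,6], [3,5,7], [3,6,8], [4,5,7], [4,5,8], [4,6,7]

Hence C_0 ≅ Z^9, C_1 ≅ Z^27, C_2 ≅ Z^18.

∂_1: C_1 → C_0 sends each edge [p,q] (with p < q) to q − p. For instance
  ∂[1,8] = [8] − [1].
This gives a 9×27 integer matrix of rank 8; reducing to Smith normal form yields diagonal entries (1,1,1,1,1,1,1,1).

The boundary map ∂_2: C_2 → C_1 acts by ∂[p,q,r] = [q,r] − [p,r] + [p,q]. For instance
  ∂[0,6,7] = [6,7] − [0,7] + [0,6],
  ∂[0,5,8] = [5,8] − [0,8] + [0,5].
The resulting 27×18 matrix has rank 17, and its Smith normal form has invariant factors (1,1,1,1,1,1,1,1,1,1,1,1,1,1,1,1,1).

From H_k ≅ ker(∂_k) / im(∂_{k+1}) we obtain:

  H_0: rank C_0 − rank ∂_1 = 9 − 8 = 1, and the invariant factors of ∂_1 are all 1, so H_0 = Z.
  H_1: rank ker ∂_1 − rank ∂_2 = (27 − 8) − 17 = 2, and the invariant factors of ∂_2 are all 1, so H_1 = Z^2.
  H_2: rank ker ∂_2 − rank ∂_3 = (18 − 17) − 0 = 1, and there is no ∂_3, so H_2 = Z.

H_0 ≅ Z,  H_1 ≅ Z^2,  H_2 ≅ Z.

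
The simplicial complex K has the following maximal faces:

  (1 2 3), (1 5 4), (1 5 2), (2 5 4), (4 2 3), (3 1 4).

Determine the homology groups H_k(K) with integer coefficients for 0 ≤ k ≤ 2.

K has 5 vertices, 9 edges, 6 triangles.
rank ∂_0 = 0, rank ∂_1 = 4 ⇒ b_0 = 5 − 0 − 4 = 1; all invariant factors of ∂_1 are 1 so no torsion. So H_0 ≅ Z.
rank ∂_1 = 4, rank ∂_2 = 5 ⇒ b_1 = 9 − 4 − 5 = 0; all invariant factors of ∂_2 are 1 so no torsion. So H_1 ≅ 0.
rank ∂_2 = 5, rank ∂_3 = 0 ⇒ b_2 = 6 − 5 − 0 = 1. So H_2 ≅ Z.

H_0 = Z,  H_1 = 0,  H_2 = Z.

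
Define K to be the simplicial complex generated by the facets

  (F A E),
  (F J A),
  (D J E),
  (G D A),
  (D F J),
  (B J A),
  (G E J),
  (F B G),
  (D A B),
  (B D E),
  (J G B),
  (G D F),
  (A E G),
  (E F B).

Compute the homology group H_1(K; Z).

H_1 = Z^2.

K has 7 vertices, 21 edges, 14 triangles.
rank ∂_1 = 6, rank ∂_2 = 13 ⇒ b_1 = 21 − 6 − 13 = 2; all invariant factors of ∂_2 are 1 so no torsion. So H_1 ≅ Z^2.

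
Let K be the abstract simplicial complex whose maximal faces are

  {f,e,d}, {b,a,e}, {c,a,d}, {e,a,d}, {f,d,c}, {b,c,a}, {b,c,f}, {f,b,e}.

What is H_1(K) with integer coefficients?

Fix the vertex order a < b < c < d < e < f and write every simplex with vertices in increasing order. Then dim K = 2 and the simplices of K are:

  0-simplices (6): a, b, c, d, e, f
  1-simplices (12): ab, ac, ad, ae, bc, be, bf, cd, cf, de, df, ef
  2-simplices (8): abc, abe, acd, ade, bcf, bef, cdf, def

so the chain groups are C_0 ≅ Z^6, C_1 ≅ Z^12, C_2 ≅ Z^8.

Boundary ∂_1: C_1 → C_0 maps an edge to its endpoints' difference, ∂[p,q] = q − p. For instance
  ∂cd = d − c.
The 6×12 boundary matrix has rank 5 and Smith normal form diag(1,1,1,1,1).

∂_2: C_2 → C_1 acts by ∂[p,q,r] = [q,r] − [p,r] + [p,q]. For instance
  ∂abe = be − ae + ab,
  ∂abc = bc − ac + ab.
This gives a 12×8 integer matrix of rank 7; reducing to Smith normal form yields diagonal entries (1,1,1,1,1,1,1).

Now H_k = ker ∂_k / im ∂_{k+1}, so:

  H_1: rank ker ∂_1 − rank ∂_2 = (12 − 5) − 7 = 0, and the invariant factors of ∂_2 are all 1, so H_1 = 0.

H_1 = 0.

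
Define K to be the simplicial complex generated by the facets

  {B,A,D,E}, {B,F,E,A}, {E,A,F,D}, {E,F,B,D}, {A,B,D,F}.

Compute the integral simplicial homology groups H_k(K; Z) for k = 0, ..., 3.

Take the total order A < B < D < E < F on the vertex set. Then K (dimension 3) consists of the simplices:

  0-simplices (5): A, B, D, E, F
  1-simplices (10): AB, AD, AE, AF, BD, BE, BF, DE, DF, EF
  2-simplices (10): ABD, ABE, ABF, ADE, ADF, AEF, BDE, BDF, BEF, DEF
  3-simplices (5): ABDE, ABDF, ABEF, ADEF, BDEF

giving chain groups C_0 ≅ Z^5, C_1 ≅ Z^10, C_2 ≅ Z^10, C_3 ≅ Z^5.

Boundary ∂_1: C_1 → C_0 is given by ∂[p,q] = [q] − [p]. For instance
  ∂AD = D − A.
As a 5×10 matrix over Z this has rank 4, with invariant factors (1,1,1,1).

The boundary map ∂_2: C_2 → C_1 maps a triangle to the signed sum of its edges. For instance
  ∂ABE = BE − AE + AB,
  ∂AEF = EF − AF + AE.
The resulting 10×10 matrix has rank 6, and its Smith normal form has invariant factors (1,1,1,1,1,1).

∂_3: C_3 → C_2 sends each 3-simplex σ to the alternating sum Σ_i (−1)^i (σ with its i-th vertex removed). For instance
  ∂ABDE = BDE − ADE + ABE − ABD,
  ∂ABEF = BEF − AEF + ABF − ABE.
The 10×5 boundary matrix has rank 4 and Smith normal form diag(1,1,1,1).

Reading off H_k = ker ∂_k / im ∂_{k+1}:

  H_0: rank C_0 − rank ∂_1 = 5 − 4 = 1, and the invariant factors of ∂_1 are all 1, so H_0 = Z.
  H_1: rank ker ∂_1 − rank ∂_2 = (10 − 4) − 6 = 0, and the invariant factors of ∂_2 are all 1, so H_1 = 0.
  H_2: rank ker ∂_2 − rank ∂_3 = (10 − 6) − 4 = 0, and the invariant factors of ∂_3 are all 1, so H_2 = 0.
  H_3: rank ker ∂_3 − rank ∂_4 = (5 − 4) − 0 = 1, and there is no ∂_4, so H_3 = Z.

As a check, the Euler characteristic is 5 − 10 + 10 − 5 = 0, which agrees with 1 − 0 + 0 − 1 = 0.

H_0 ≅ Z,  H_1 = 0,  H_2 = 0,  H_3 ≅ Z.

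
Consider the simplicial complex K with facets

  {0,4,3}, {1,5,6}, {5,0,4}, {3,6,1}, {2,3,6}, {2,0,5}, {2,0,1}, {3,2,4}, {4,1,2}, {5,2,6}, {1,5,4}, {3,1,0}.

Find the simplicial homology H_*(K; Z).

H_0 ≅ Z,  H_1 ≅ Z/2,  H_2 = 0.

Order the vertices as 0 < 1 < 2 < 3 < 4 < 5 < 6. Listing each simplex with vertices in this order, K has dimension 2 with simplices:

  0-simplices (7): [0], [1], [2], [3], [4], [5], [6]
  1-simplices (18): [0,1], [0,2], [0,3], [0,4], [0,5], [1,2], [1,3], [1,4], [1,5], [1,6], [2,3], [2,4], [2,5], [2,6], [3,4], [3,6], [4,5], [5,6]
  2-simplices (12): [0,1,2], [0,1,3], [0,2,5], [0,3,4], [0,4,5], [1,2,4], [1,3,6], [1,4,5], [1,5,6], [2,3,4], [2,3,6], [2,5,6]

Hence C_0 ≅ Z^7, C_1 ≅ Z^18, C_2 ≅ Z^12.

Boundary ∂_1: C_1 → C_0 maps an edge to its endpoints' difference, ∂[p,q] = q − p. For instance
  ∂[1,4] = [4] − [1].
This gives a 7×18 integer matrix of rank 6; reducing to Smith normal form yields diagonal entries (1,1,1,1,1,1).

Boundary ∂_2: C_2 → C_1 maps a triangle to the signed sum of its edges. For instance
  ∂[0,3,4] = [3,4] − [0,4] + [0,3],
  ∂[2,5,6] = [5,6] − [2,6] + [2,5].
The resulting 18×12 matrix has rank 12, and its Smith normal form has invariant factors (1,1,1,1,1,1,1,1,1,1,1,2).

From H_k ≅ ker(∂_k) / im(∂_{k+1}) we obtain:

  H_0: rank C_0 − rank ∂_1 = 7 − 6 = 1, and the invariant factors of ∂_1 are all 1, so H_0 = Z.
  H_1: rank ker ∂_1 − rank ∂_2 = (18 − 6) − 12 = 0, and ∂_2 has invariant factor 2 > 1, so H_1 = Z/2.
  H_2: rank ker ∂_2 − rank ∂_3 = (12 − 12) − 0 = 0, and there is no ∂_3, so H_2 = 0.

As a check, the Euler characteristic is 7 − 18 + 12 = 1, which agrees with 1 − 0 + 0 = 1.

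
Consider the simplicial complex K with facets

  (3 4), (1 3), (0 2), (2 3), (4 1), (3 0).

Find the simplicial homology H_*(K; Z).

We work with the vertex ordering 0 < 1 < 2 < 3 < 4. The simplices of K, each written with vertices in increasing order, are:

  0-simplices (5): [0], [1], [2], [3], [4]
  1-simplices (6): [0,2], [0,3], [1,3], [1,4], [2,3], [3,4]

giving chain groups C_0 ≅ Z^5, C_1 ≅ Z^6.

The boundary map ∂_1: C_1 → C_0 sends each edge [p,q] (with p < q) to q − p.
The resulting 5×6 matrix has rank 4, and its Smith normal form has invariant factors (1,1,1,1).

Now H_k = ker ∂_k / im ∂_{k+1}, so:

  H_0: rank C_0 − rank ∂_1 = 5 − 4 = 1, and the invariant factors of ∂_1 are all 1, so H_0 ≅ Z.
  H_1: rank ker ∂_1 − rank ∂_2 = (6 − 4) − 0 = 2, and there is no ∂_2, so H_1 ≅ Z^2.

H_0 ≅ Z,  H_1 ≅ Z^2.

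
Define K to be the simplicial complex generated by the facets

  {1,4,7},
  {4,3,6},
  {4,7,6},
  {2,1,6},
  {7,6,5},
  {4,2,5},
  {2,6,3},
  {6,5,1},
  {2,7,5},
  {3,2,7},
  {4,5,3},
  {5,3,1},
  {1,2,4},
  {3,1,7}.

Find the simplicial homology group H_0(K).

H_0 = Z.

Fix the vertex order 1 < 2 < 3 < 4 < 5 < 6 < 7 and write every simplex with vertices in increasing order. Then dim K = 2 and the simplices of K are:

  0-simplices (7): [1], [2], [3], [4], [5], [6], [7]
  1-simplices (21): [1,2], [1,3], [1,4], [1,5], [1,6], [1,7], [2,3], [2,4], [2,5], [2,6], [2,7], [3,4], [3,5], [3,6], [3,7], [4,5], [4,6], [4,7], [5,6], [5,7], [6,7]
  2-simplices (14): [1,2,4], [1,2,6], [1,3,5], [1,3,7], [1,4,7], [1,5,6], [2,3,6], [2,3,7], [2,4,5], [2,5,7], [3,4,5], [3,4,6], [4,6,7], [5,6,7]

so the chain groups are C_0 ≅ Z^7, C_1 ≅ Z^21, C_2 ≅ Z^14.

∂_1: C_1 → C_0 sends each edge [p,q] (with p < q) to q − p.
The 7×21 boundary matrix has rank 6 and Smith normal form diag(1,1,1,1,1,1).

Boundary ∂_2: C_2 → C_1 sends each 2-simplex [p,q,r] to [q,r] − [p,r] + [p,q]. For instance
  ∂[3,4,6] = [4,6] − [3,6] + [3,4],
  ∂[1,5,6] = [5,6] − [1,6] + [1,5].
The 21×14 boundary matrix has rank 13 and Smith normal form diag(1,1,1,1,1,1,1,1,1,1,1,1,1).

Computing H_k = (kernel of ∂_k) / (image of ∂_{k+1}):

  H_0: rank C_0 − rank ∂_1 = 7 − 6 = 1, and the invariant factors of ∂_1 are all 1, so H_0 ≅ Z.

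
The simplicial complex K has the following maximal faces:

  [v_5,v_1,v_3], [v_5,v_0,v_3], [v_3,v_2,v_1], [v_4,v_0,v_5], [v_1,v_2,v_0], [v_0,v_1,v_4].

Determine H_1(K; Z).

H_1 ≅ Z.

Take the total order v_0 < v_1 < v_2 < v_3 < v_4 < v_5 on the vertex set. Then K (dimension 2) consists of the simplices:

  0-simplices (6): [v_0], [v_1], [v_2], [v_3], [v_4], [v_5]
  1-simplices (12): [v_0,v_1], [v_0,v_2], [v_0,v_3], [v_0,v_4], [v_0,v_5], [v_1,v_2], [v_1,v_3], [v_1,v_4], [v_1,v_5], [v_2,v_3], [v_3,v_5], [v_4,v_5]
  2-simplices (6): [v_0,v_1,v_2], [v_0,v_1,v_4], [v_0,v_3,v_5], [v_0,v_4,v_5], [v_1,v_2,v_3], [v_1,v_3,v_5]

giving chain groups C_0 ≅ Z^6, C_1 ≅ Z^12, C_2 ≅ Z^6.

The boundary map ∂_1: C_1 → C_0 sends each edge [p,q] (with p < q) to q − p. For instance
  ∂[v_0,v_4] = [v_4] − [v_0].
This gives a 6×12 integer matrix of rank 5; reducing to Smith normal form yields diagonal entries (1,1,1,1,1).

The boundary map ∂_2: C_2 → C_1 sends each 2-simplex [p,q,r] to [q,r] − [p,r] + [p,q]. For instance
  ∂[v_0,v_3,v_5] = [v_3,v_5] − [v_0,v_5] + [v_0,v_3],
  ∂[v_0,v_1,v_2] = [v_1,v_2] − [v_0,v_2] + [v_0,v_1].
The resulting 12×6 matrix has rank 6, and its Smith normal form has invariant factors (1,1,1,1,1,1).

Reading off H_k = ker ∂_k / im ∂_{k+1}:

  H_1: rank ker ∂_1 − rank ∂_2 = (12 − 5) − 6 = 1, and the invariant factors of ∂_2 are all 1, so H_1 ≅ Z.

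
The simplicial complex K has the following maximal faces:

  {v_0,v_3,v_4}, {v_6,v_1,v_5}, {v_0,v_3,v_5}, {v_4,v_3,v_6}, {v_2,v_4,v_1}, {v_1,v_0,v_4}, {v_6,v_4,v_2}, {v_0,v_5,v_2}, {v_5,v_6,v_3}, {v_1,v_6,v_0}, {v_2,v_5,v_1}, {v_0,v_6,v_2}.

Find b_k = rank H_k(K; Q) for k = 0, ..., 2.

b_0 = 1, b_1 = 0, b_2 = 0.

We work with the vertex ordering v_0 < v_1 < v_2 < v_3 < v_4 < v_5 < v_6. The simplices of K, each written with vertices in increasing order, are:

  0-simplices (7): [v_0], [v_1], [v_2], [v_3], [v_4], [v_5], [v_6]
  1-simplices (18): (18 of them)
  2-simplices (12): (12 of them)

so the chain groups are C_0 ≅ Z^7, C_1 ≅ Z^18, C_2 ≅ Z^12.

The boundary map ∂_1: C_1 → C_0 sends each edge [p,q] (with p < q) to q − p. For instance
  ∂[v_0,v_5] = [v_5] − [v_0].
The resulting 7×18 matrix has rank 6, and its Smith normal form has invariant factors (1,1,1,1,1,1).

The boundary map ∂_2: C_2 → C_1 maps a triangle to the signed sum of its edges. For instance
  ∂[v_1,v_5,v_6] = [v_5,v_6] − [v_1,v_6] + [v_1,v_5],
  ∂[v_2,v_4,v_6] = [v_4,v_6] − [v_2,v_6] + [v_2,v_4].
As a 18×12 matrix over Z this has rank 12, with invariant factors (1,1,1,1,1,1,1,1,1,1,1,2).

From H_k ≅ ker(∂_k) / im(∂_{k+1}) we obtain:

  H_0: rank C_0 − rank ∂_1 = 7 − 6 = 1, and the invariant factors of ∂_1 are all 1, so H_0 = Z.
  H_1: rank ker ∂_1 − rank ∂_2 = (18 − 6) − 12 = 0, and ∂_2 has invariant factor 2 > 1, so H_1 = Z/2.
  H_2: rank ker ∂_2 − rank ∂_3 = (12 − 12) − 0 = 0, and there is no ∂_3, so H_2 = 0.

(K is a triangulation of the real projective plane RP^2.)

Hence the Betti numbers are b_0 = 1, b_1 = 0, b_2 = 0.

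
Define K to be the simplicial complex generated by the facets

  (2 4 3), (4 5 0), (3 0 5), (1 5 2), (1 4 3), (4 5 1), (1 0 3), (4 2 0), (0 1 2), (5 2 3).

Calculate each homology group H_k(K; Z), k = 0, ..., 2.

H_0 ≅ Z,  H_1 ≅ Z/2,  H_2 = 0.

Fix the vertex order 0 < 1 < 2 < 3 < 4 < 5 and write every simplex with vertices in increasing order. Then dim K = 2 and the simplices of K are:

  0-simplices (6): [0], [1], [2], [3], [4], [5]
  1-simplices (15): [0,1], [0,2], [0,3], [0,4], [0,5], [1,2], [1,3], [1,4], [1,5], [2,3], [2,4], [2,5], [3,4], [3,5], [4,5]
  2-simplices (10): [0,1,2], [0,1,3], [0,2,4], [0,3,5], [0,4,5], [1,2,5], [1,3,4], [1,4,5], [2,3,4], [2,3,5]

Hence C_0 ≅ Z^6, C_1 ≅ Z^15, C_2 ≅ Z^10.

∂_1: C_1 → C_0 is given by ∂[p,q] = [q] − [p].
The resulting 6×15 matrix has rank 5, and its Smith normal form has invariant factors (1,1,1,1,1).

The boundary map ∂_2: C_2 → C_1 acts by ∂[p,q,r] = [q,r] − [p,r] + [p,q]. For instance
  ∂[2,3,4] = [3,4] − [2,4] + [2,3],
  ∂[0,3,5] = [3,5] − [0,5] + [0,3].
The 15×10 boundary matrix has rank 10 and Smith normal form diag(1,1,1,1,1,1,1,1,1,2).

Reading off H_k = ker ∂_k / im ∂_{k+1}:

  H_0: rank C_0 − rank ∂_1 = 6 − 5 = 1, and the invariant factors of ∂_1 are all 1, so H_0 ≅ Z.
  H_1: rank ker ∂_1 − rank ∂_2 = (15 − 5) − 10 = 0, and ∂_2 has invariant factor 2 > 1, so H_1 ≅ Z/2.
  H_2: rank ker ∂_2 − rank ∂_3 = (10 − 10) − 0 = 0, and there is no ∂_3, so H_2 ≅ 0.

As a check, the Euler characteristic is 6 − 15 + 10 = 1, which agrees with 1 − 0 + 0 = 1.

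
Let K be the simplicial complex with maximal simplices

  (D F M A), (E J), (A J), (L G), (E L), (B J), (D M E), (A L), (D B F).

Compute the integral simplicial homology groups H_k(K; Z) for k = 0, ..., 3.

Fix the vertex order A < B < D < E < F < G < J < L < M and write every simplex with vertices in increasing order. Then dim K = 3 and the simplices of K are:

  0-simplices (9): A, B, D, E, F, G, J, L, M
  1-simplices (16): AD, AF, AJ, AL, AM, BD, BF, BJ, DE, DF, DM, EJ, EL, EM, FM, GL
  2-simplices (6): ADF, ADM, AFM, BDF, DEM, DFM
  3-simplices (1): ADFM

giving chain groups C_0 ≅ Z^9, C_1 ≅ Z^16, C_2 ≅ Z^6, C_3 ≅ Z^1.

The boundary map ∂_1: C_1 → C_0 maps an edge to its endpoints' difference, ∂[p,q] = q − p. For instance
  ∂AM = M − A.
The resulting 9×16 matrix has rank 8, and its Smith normal form has invariant factors (1,1,1,1,1,1,1,1).

∂_2: C_2 → C_1 sends each 2-simplex [p,q,r] to [q,r] − [p,r] + [p,q]. For instance
  ∂DEM = EM − DM + DE,
  ∂ADF = DF − AF + AD.
As a 16×6 matrix over Z this has rank 5, with invariant factors (1,1,1,1,1).

Boundary ∂_3: C_3 → C_2 sends each 3-simplex σ to the alternating sum Σ_i (−1)^i (σ with its i-th vertex removed). For instance
  ∂ADFM = DFM − AFM + ADM − ADF.
The resulting 6×1 matrix has rank 1, and its Smith normal form has invariant factors (1).

Now H_k = ker ∂_k / im ∂_{k+1}, so:

  H_0: rank C_0 − rank ∂_1 = 9 − 8 = 1, and the invariant factors of ∂_1 are all 1, so H_0 = Z.
  H_1: rank ker ∂_1 − rank ∂_2 = (16 − 8) − 5 = 3, and the invariant factors of ∂_2 are all 1, so H_1 = Z^3.
  H_2: rank ker ∂_2 − rank ∂_3 = (6 − 5) − 1 = 0, and the invariant factors of ∂_3 are all 1, so H_2 = 0.
  H_3: rank ker ∂_3 − rank ∂_4 = (1 − 1) − 0 = 0, and there is no ∂_4, so H_3 = 0.

As a check, the Euler characteristic is 9 − 16 + 6 − 1 = -2, which agrees with 1 − 3 + 0 − 0 = -2.

H_0 ≅ Z,  H_1 ≅ Z^3,  H_2 = 0,  H_3 = 0.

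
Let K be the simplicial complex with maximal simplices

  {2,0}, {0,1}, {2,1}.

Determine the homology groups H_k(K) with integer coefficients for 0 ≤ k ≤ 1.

H_0 ≅ Z,  H_1 ≅ Z.

Take the total order 0 < 1 < 2 on the vertex set. Then K (dimension 1) consists of the simplices:

  0-simplices (3): [0], [1], [2]
  1-simplices (3): [0,1], [0,2], [1,2]

so the chain groups are C_0 ≅ Z^3, C_1 ≅ Z^3.

Boundary ∂_1: C_1 → C_0 sends each edge [p,q] (with p < q) to q − p. For instance
  ∂[0,1] = [1] − [0].
The 3×3 boundary matrix has rank 2 and Smith normal form diag(1,1).

Reading off H_k = ker ∂_k / im ∂_{k+1}:

  H_0: rank C_0 − rank ∂_1 = 3 − 2 = 1, and the invariant factors of ∂_1 are all 1, so H_0 ≅ Z.
  H_1: rank ker ∂_1 − rank ∂_2 = (3 − 2) − 0 = 1, and there is no ∂_2, so H_1 ≅ Z.

As a check, the Euler characteristic is 3 − 3 = 0, which agrees with 1 − 1 = 0.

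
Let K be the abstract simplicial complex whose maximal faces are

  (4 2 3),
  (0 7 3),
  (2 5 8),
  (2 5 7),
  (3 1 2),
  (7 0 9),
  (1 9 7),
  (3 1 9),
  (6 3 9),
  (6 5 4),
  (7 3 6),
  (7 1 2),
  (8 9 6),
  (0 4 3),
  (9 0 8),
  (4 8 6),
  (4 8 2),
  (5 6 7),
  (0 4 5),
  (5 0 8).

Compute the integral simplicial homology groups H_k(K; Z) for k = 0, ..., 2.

Order the vertices as 0 < 1 < 2 < 3 < 4 < 5 < 6 < 7 < 8 < 9. Listing each simplex with vertices in this order, K has dimension 2 with simplices:

  0-simplices (10): [0], [1], [2], [3], [4], [5], [6], [7], [8], [9]
  1-simplices (30): (30 of them)
  2-simplices (20): (20 of them)

giving chain groups C_0 ≅ Z^10, C_1 ≅ Z^30, C_2 ≅ Z^20.

∂_1: C_1 → C_0 is given by ∂[p,q] = [q] − [p]. For instance
  ∂[2,7] = [7] − [2].
The 10×30 boundary matrix has rank 9 and Smith normal form diag(1,1,1,1,1,1,1,1,1).

Boundary ∂_2: C_2 → C_1 sends each 2-simplex [p,q,r] to [q,r] − [p,r] + [p,q]. For instance
  ∂[0,4,5] = [4,5] − [0,5] + [0,4],
  ∂[3,6,7] = [6,7] − [3,7] + [3,6].
The 30×20 boundary matrix has rank 20 and Smith normal form diag(1,1,1,1,1,1,1,1,1,1,1,1,1,1,1,1,1,1,1,2).

Computing H_k = (kernel of ∂_k) / (image of ∂_{k+1}):

  H_0: rank C_0 − rank ∂_1 = 10 − 9 = 1, and the invariant factors of ∂_1 are all 1, so H_0 ≅ Z.
  H_1: rank ker ∂_1 − rank ∂_2 = (30 − 9) − 20 = 1, and ∂_2 has invariant factor 2 > 1, so H_1 ≅ Z × Z/2.
  H_2: rank ker ∂_2 − rank ∂_3 = (20 − 20) − 0 = 0, and there is no ∂_3, so H_2 ≅ 0.

As a check, the Euler characteristic is 10 − 30 + 20 = 0, which agrees with 1 − 1 + 0 = 0.

H_0 ≅ Z,  H_1 ≅ Z × Z/2,  H_2 = 0.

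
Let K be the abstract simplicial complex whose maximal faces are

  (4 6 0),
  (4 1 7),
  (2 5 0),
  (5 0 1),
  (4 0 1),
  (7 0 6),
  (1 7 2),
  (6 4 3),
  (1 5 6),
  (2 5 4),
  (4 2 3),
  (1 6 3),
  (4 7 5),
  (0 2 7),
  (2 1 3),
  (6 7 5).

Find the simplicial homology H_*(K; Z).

We work with the vertex ordering 0 < 1 < 2 < 3 < 4 < 5 < 6 < 7. The simplices of K, each written with vertices in increasing order, are:

  0-simplices (8): [0], [1], [2], [3], [4], [5], [6], [7]
  1-simplices (24): (24 of them)
  2-simplices (16): [0,1,4], [0,1,5], [0,2,5], [0,2,7], [0,4,6], [0,6,7], [1,2,3], [1,2,7], [1,3,6], [1,4,7], [1,5,6], [2,3,4], [2,4,5], [3,4,6], [4,5,7], [5,6,7]

giving chain groups C_0 ≅ Z^8, C_1 ≅ Z^24, C_2 ≅ Z^16.

The boundary map ∂_1: C_1 → C_0 sends each edge [p,q] (with p < q) to q − p. For instance
  ∂[3,6] = [6] − [3].
The resulting 8×24 matrix has rank 7, and its Smith normal form has invariant factors (1,1,1,1,1,1,1).

∂_2: C_2 → C_1 maps a triangle to the signed sum of its edges. For instance
  ∂[0,1,4] = [1,4] − [0,4] + [0,1],
  ∂[0,2,5] = [2,5] − [0,5] + [0,2].
The 24×16 boundary matrix has rank 15 and Smith normal form diag(1,1,1,1,1,1,1,1,1,1,1,1,1,1,1).

Reading off H_k = ker ∂_k / im ∂_{k+1}:

  H_0: rank C_0 − rank ∂_1 = 8 − 7 = 1, and the invariant factors of ∂_1 are all 1, so H_0 ≅ Z.
  H_1: rank ker ∂_1 − rank ∂_2 = (24 − 7) − 15 = 2, and the invariant factors of ∂_2 are all 1, so H_1 ≅ Z^2.
  H_2: rank ker ∂_2 − rank ∂_3 = (16 − 15) − 0 = 1, and there is no ∂_3, so H_2 ≅ Z.

As a check, the Euler characteristic is 8 − 24 + 16 = 0, which agrees with 1 − 2 + 1 = 0.
(K is a triangulation of the torus T^2.)

H_0 ≅ Z,  H_1 ≅ Z^2,  H_2 ≅ Z.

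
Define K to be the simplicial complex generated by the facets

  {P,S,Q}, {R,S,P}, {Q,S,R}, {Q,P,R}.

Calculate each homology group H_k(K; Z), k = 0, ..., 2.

H_0 ≅ Z,  H_1 = 0,  H_2 ≅ Z.

Order the vertices as P < Q < R < S. Listing each simplex with vertices in this order, K has dimension 2 with simplices:

  0-simplices (4): P, Q, R, S
  1-simplices (6): PQ, PR, PS, QR, QS, RS
  2-simplices (4): PQR, PQS, PRS, QRS

Hence C_0 ≅ Z^4, C_1 ≅ Z^6, C_2 ≅ Z^4.

Boundary ∂_1: C_1 → C_0 maps an edge to its endpoints' difference, ∂[p,q] = q − p. For instance
  ∂PR = R − P.
The 4×6 boundary matrix has rank 3 and Smith normal form diag(1,1,1).

Boundary ∂_2: C_2 → C_1 acts by ∂[p,q,r] = [q,r] − [p,r] + [p,q]. For instance
  ∂PRS = RS − PS + PR,
  ∂PQS = QS − PS + PQ.
As a 6×4 matrix over Z this has rank 3, with invariant factors (1,1,1).

Computing H_k = (kernel of ∂_k) / (image of ∂_{k+1}):

  H_0: rank C_0 − rank ∂_1 = 4 − 3 = 1, and the invariant factors of ∂_1 are all 1, so H_0 ≅ Z.
  H_1: rank ker ∂_1 − rank ∂_2 = (6 − 3) − 3 = 0, and the invariant factors of ∂_2 are all 1, so H_1 ≅ 0.
  H_2: rank ker ∂_2 − rank ∂_3 = (4 − 3) − 0 = 1, and there is no ∂_3, so H_2 ≅ Z.

(K is a triangulation of the 2-sphere S^2.)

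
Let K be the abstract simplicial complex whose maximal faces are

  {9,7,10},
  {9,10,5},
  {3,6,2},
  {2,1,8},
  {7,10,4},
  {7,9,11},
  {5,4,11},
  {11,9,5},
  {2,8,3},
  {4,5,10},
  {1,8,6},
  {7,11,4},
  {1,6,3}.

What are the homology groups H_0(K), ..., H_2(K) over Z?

H_0 ≅ Z^2,  H_1 ≅ Z,  H_2 ≅ Z.

Take the total order 1 < 2 < 3 < 4 < 5 < 6 < 7 < 8 < 9 < 10 < 11 on the vertex set. Then K (dimension 2) consists of the simplices:

  0-simplices (11): [1], [2], [3], [4], [5], [6], [7], [8], [9], [10], [11]
  1-simplices (22): [1,2], [1,3], [1,6], [1,8], [2,3], [2,6], [2,8], [3,6], [3,8], [4,5], [4,7], [4,10], [4,11], [5,9], [5,10], [5,11], [6,8], [7,9], [7,10], [7,11], [9,10], [9,11]
  2-simplices (13): [1,2,8], [1,3,6], [1,6,8], [2,3,6], [2,3,8], [4,5,10], [4,5,11], [4,7,10], [4,7,11], [5,9,10], [5,9,11], [7,9,10], [7,9,11]

so the chain groups are C_0 ≅ Z^11, C_1 ≅ Z^22, C_2 ≅ Z^13.

∂_1: C_1 → C_0 sends each edge [p,q] (with p < q) to q − p.
The 11×22 boundary matrix has rank 9 and Smith normal form diag(1,1,1,1,1,1,1,1,1).

The boundary map ∂_2: C_2 → C_1 maps a triangle to the signed sum of its edges. For instance
  ∂[4,5,10] = [5,10] − [4,10] + [4,5],
  ∂[4,7,11] = [7,11] − [4,11] + [4,7].
This gives a 22×13 integer matrix of rank 12; reducing to Smith normal form yields diagonal entries (1,1,1,1,1,1,1,1,1,1,1,1).

Reading off H_k = ker ∂_k / im ∂_{k+1}:

  H_0: rank C_0 − rank ∂_1 = 11 − 9 = 2, and the invariant factors of ∂_1 are all 1, so H_0 ≅ Z^2.
  H_1: rank ker ∂_1 − rank ∂_2 = (22 − 9) − 12 = 1, and the invariant factors of ∂_2 are all 1, so H_1 ≅ Z.
  H_2: rank ker ∂_2 − rank ∂_3 = (13 − 12) − 0 = 1, and there is no ∂_3, so H_2 ≅ Z.

(K is a triangulation of the disjoint union of the Möbius band and the 2-sphere S^2.)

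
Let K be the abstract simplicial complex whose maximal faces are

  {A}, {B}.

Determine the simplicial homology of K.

We work with the vertex ordering A < B. The simplices of K, each written with vertices in increasing order, are:

  0-simplices (2): A, B

Hence C_0 ≅ Z^2.

Now H_k = ker ∂_k / im ∂_{k+1}, so:

  H_0: rank C_0 − rank ∂_1 = 2 − 0 = 2, and there is no ∂_1, so H_0 = Z^2.

H_0 = Z^2.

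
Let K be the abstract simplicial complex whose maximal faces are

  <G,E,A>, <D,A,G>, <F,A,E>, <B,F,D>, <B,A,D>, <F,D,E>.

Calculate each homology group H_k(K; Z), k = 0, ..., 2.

H_0 ≅ Z,  H_1 ≅ Z,  H_2 = 0.

Take the total order A < B < D < E < F < G on the vertex set. Then K (dimension 2) consists of the simplices:

  0-simplices (6): A, B, D, E, F, G
  1-simplices (12): AB, AD, AE, AF, AG, BD, BF, DE, DF, DG, EF, EG
  2-simplices (6): ABD, ADG, AEF, AEG, BDF, DEF

giving chain groups C_0 ≅ Z^6, C_1 ≅ Z^12, C_2 ≅ Z^6.

∂_1: C_1 → C_0 is given by ∂[p,q] = [q] − [p]. For instance
  ∂AD = D − A.
The 6×12 boundary matrix has rank 5 and Smith normal form diag(1,1,1,1,1).

The boundary map ∂_2: C_2 → C_1 maps a triangle to the signed sum of its edges. For instance
  ∂BDF = DF − BF + BD,
  ∂DEF = EF − DF + DE.
This gives a 12×6 integer matrix of rank 6; reducing to Smith normal form yields diagonal entries (1,1,1,1,1,1).

Now H_k = ker ∂_k / im ∂_{k+1}, so:

  H_0: rank C_0 − rank ∂_1 = 6 − 5 = 1, and the invariant factors of ∂_1 are all 1, so H_0 ≅ Z.
  H_1: rank ker ∂_1 − rank ∂_2 = (12 − 5) − 6 = 1, and the invariant factors of ∂_2 are all 1, so H_1 ≅ Z.
  H_2: rank ker ∂_2 − rank ∂_3 = (6 − 6) − 0 = 0, and there is no ∂_3, so H_2 ≅ 0.

As a check, the Euler characteristic is 6 − 12 + 6 = 0, which agrees with 1 − 1 + 0 = 0.
(K is a triangulation of the cylinder S^1 x I.)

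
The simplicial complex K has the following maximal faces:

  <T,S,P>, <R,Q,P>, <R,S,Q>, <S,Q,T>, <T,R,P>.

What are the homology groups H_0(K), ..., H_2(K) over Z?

H_0 ≅ Z,  H_1 ≅ Z,  H_2 = 0.

We work with the vertex ordering P < Q < R < S < T. The simplices of K, each written with vertices in increasing order, are:

  0-simplices (5): P, Q, R, S, T
  1-simplices (10): PQ, PR, PS, PT, QR, QS, QT, RS, RT, ST
  2-simplices (5): PQR, PRT, PST, QRS, QST

so the chain groups are C_0 ≅ Z^5, C_1 ≅ Z^10, C_2 ≅ Z^5.

The boundary map ∂_1: C_1 → C_0 is given by ∂[p,q] = [q] − [p]. For instance
  ∂RT = T − R.
This gives a 5×10 integer matrix of rank 4; reducing to Smith normal form yields diagonal entries (1,1,1,1).

The boundary map ∂_2: C_2 → C_1 sends each 2-simplex [p,q,r] to [q,r] − [p,r] + [p,q]. For instance
  ∂QST = ST − QT + QS,
  ∂PQR = QR − PR + PQ.
This gives a 10×5 integer matrix of rank 5; reducing to Smith normal form yields diagonal entries (1,1,1,1,1).

Now H_k = ker ∂_k / im ∂_{k+1}, so:

  H_0: rank C_0 − rank ∂_1 = 5 − 4 = 1, and the invariant factors of ∂_1 are all 1, so H_0 ≅ Z.
  H_1: rank ker ∂_1 − rank ∂_2 = (10 − 4) − 5 = 1, and the invariant factors of ∂_2 are all 1, so H_1 ≅ Z.
  H_2: rank ker ∂_2 − rank ∂_3 = (5 − 5) − 0 = 0, and there is no ∂_3, so H_2 ≅ 0.

(K is a triangulation of the Möbius band.)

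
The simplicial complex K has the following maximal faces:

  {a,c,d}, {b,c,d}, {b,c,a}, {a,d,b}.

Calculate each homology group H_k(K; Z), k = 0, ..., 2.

H_0 = Z,  H_1 = 0,  H_2 = Z.

Order the vertices as a < b < c < d. Listing each simplex with vertices in this order, K has dimension 2 with simplices:

  0-simplices (4): a, b, c, d
  1-simplices (6): ab, ac, ad, bc, bd, cd
  2-simplices (4): abc, abd, acd, bcd

Hence C_0 ≅ Z^4, C_1 ≅ Z^6, C_2 ≅ Z^4.

∂_1: C_1 → C_0 is given by ∂[p,q] = [q] − [p]. For instance
  ∂ad = d − a.
This gives a 4×6 integer matrix of rank 3; reducing to Smith normal form yields diagonal entries (1,1,1).

The boundary map ∂_2: C_2 → C_1 acts by ∂[p,q,r] = [q,r] − [p,r] + [p,q]. For instance
  ∂abc = bc − ac + ab,
  ∂bcd = cd − bd + bc.
The 6×4 boundary matrix has rank 3 and Smith normal form diag(1,1,1).

Reading off H_k = ker ∂_k / im ∂_{k+1}:

  H_0: rank C_0 − rank ∂_1 = 4 − 3 = 1, and the invariant factors of ∂_1 are all 1, so H_0 ≅ Z.
  H_1: rank ker ∂_1 − rank ∂_2 = (6 − 3) − 3 = 0, and the invariant factors of ∂_2 are all 1, so H_1 ≅ 0.
  H_2: rank ker ∂_2 − rank ∂_3 = (4 − 3) − 0 = 1, and there is no ∂_3, so H_2 ≅ Z.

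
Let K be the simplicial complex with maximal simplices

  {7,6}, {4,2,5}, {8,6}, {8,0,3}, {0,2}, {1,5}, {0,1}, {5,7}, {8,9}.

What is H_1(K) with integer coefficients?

Order the vertices as 0 < 1 < 2 < 3 < 4 < 5 < 6 < 7 < 8 < 9. Listing each simplex with vertices in this order, K has dimension 2 with simplices:

  0-simplices (10): [0], [1], [2], [3], [4], [5], [6], [7], [8], [9]
  1-simplices (13): [0,1], [0,2], [0,3], [0,8], [1,5], [2,4], [2,5], [3,8], [4,5], [5,7], [6,7], [6,8], [8,9]
  2-simplices (2): [0,3,8], [2,4,5]

so the chain groups are C_0 ≅ Z^10, C_1 ≅ Z^13, C_2 ≅ Z^2.

The boundary map ∂_1: C_1 → C_0 sends each edge [p,q] (with p < q) to q − p.
The 10×13 boundary matrix has rank 9 and Smith normal form diag(1,1,1,1,1,1,1,1,1).

The boundary map ∂_2: C_2 → C_1 maps a triangle to the signed sum of its edges. For instance
  ∂[0,3,8] = [3,8] − [0,8] + [0,3],
  ∂[2,4,5] = [4,5] − [2,5] + [2,4].
As a 13×2 matrix over Z this has rank 2, with invariant factors (1,1).

From H_k ≅ ker(∂_k) / im(∂_{k+1}) we obtain:

  H_1: rank ker ∂_1 − rank ∂_2 = (13 − 9) − 2 = 2, and the invariant factors of ∂_2 are all 1, so H_1 = Z^2.

H_1 = Z^2.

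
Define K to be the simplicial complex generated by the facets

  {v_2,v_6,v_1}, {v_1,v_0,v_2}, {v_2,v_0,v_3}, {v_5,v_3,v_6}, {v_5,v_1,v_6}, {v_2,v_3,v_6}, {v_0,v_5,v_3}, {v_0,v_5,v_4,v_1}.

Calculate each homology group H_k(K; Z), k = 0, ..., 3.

Take the total order v_0 < v_1 < v_2 < v_3 < v_4 < v_5 < v_6 on the vertex set. Then K (dimension 3) consists of the simplices:

  0-simplices (7): [v_0], [v_1], [v_2], [v_3], [v_4], [v_5], [v_6]
  1-simplices (15): (15 of them)
  2-simplices (11): (11 of them)
  3-simplices (1): [v_0,v_1,v_4,v_5]

giving chain groups C_0 ≅ Z^7, C_1 ≅ Z^15, C_2 ≅ Z^11, C_3 ≅ Z^1.

The boundary map ∂_1: C_1 → C_0 maps an edge to its endpoints' difference, ∂[p,q] = q − p. For instance
  ∂[v_0,v_2] = [v_2] − [v_0].
As a 7×15 matrix over Z this has rank 6, with invariant factors (1,1,1,1,1,1).

The boundary map ∂_2: C_2 → C_1 sends each 2-simplex [p,q,r] to [q,r] − [p,r] + [p,q]. For instance
  ∂[v_1,v_2,v_6] = [v_2,v_6] − [v_1,v_6] + [v_1,v_2],
  ∂[v_0,v_1,v_2] = [v_1,v_2] − [v_0,v_2] + [v_0,v_1].
This gives a 15×11 integer matrix of rank 9; reducing to Smith normal form yields diagonal entries (1,1,1,1,1,1,1,1,1).

Boundary ∂_3: C_3 → C_2 sends each 3-simplex σ to the alternating sum Σ_i (−1)^i (σ with its i-th vertex removed). For instance
  ∂[v_0,v_1,v_4,v_5] = [v_1,v_4,v_5] − [v_0,v_4,v_5] + [v_0,v_1,v_5] − [v_0,v_1,v_4].
This gives a 11×1 integer matrix of rank 1; reducing to Smith normal form yields diagonal entries (1).

Now H_k = ker ∂_k / im ∂_{k+1}, so:

  H_0: rank C_0 − rank ∂_1 = 7 − 6 = 1, and the invariant factors of ∂_1 are all 1, so H_0 ≅ Z.
  H_1: rank ker ∂_1 − rank ∂_2 = (15 − 6) − 9 = 0, and the invariant factors of ∂_2 are all 1, so H_1 ≅ 0.
  H_2: rank ker ∂_2 − rank ∂_3 = (11 − 9) − 1 = 1, and the invariant factors of ∂_3 are all 1, so H_2 ≅ Z.
  H_3: rank ker ∂_3 − rank ∂_4 = (1 − 1) − 0 = 0, and there is no ∂_4, so H_3 ≅ 0.

H_0 ≅ Z,  H_1 = 0,  H_2 ≅ Z,  H_3 = 0.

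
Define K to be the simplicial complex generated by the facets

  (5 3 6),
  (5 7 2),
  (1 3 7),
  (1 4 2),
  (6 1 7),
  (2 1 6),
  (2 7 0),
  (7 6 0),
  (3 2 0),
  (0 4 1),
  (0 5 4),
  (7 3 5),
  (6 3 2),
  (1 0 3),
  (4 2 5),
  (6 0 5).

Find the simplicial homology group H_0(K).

H_0 ≅ Z.

Fix the vertex order 0 < 1 < 2 < 3 < 4 < 5 < 6 < 7 and write every simplex with vertices in increasing order. Then dim K = 2 and the simplices of K are:

  0-simplices (8): [0], [1], [2], [3], [4], [5], [6], [7]
  1-simplices (24): (24 of them)
  2-simplices (16): [0,1,3], [0,1,4], [0,2,3], [0,2,7], [0,4,5], [0,5,6], [0,6,7], [1,2,4], [1,2,6], [1,3,7], [1,6,7], [2,3,6], [2,4,5], [2,5,7], [3,5,6], [3,5,7]

giving chain groups C_0 ≅ Z^8, C_1 ≅ Z^24, C_2 ≅ Z^16.

∂_1: C_1 → C_0 is given by ∂[p,q] = [q] − [p].
The 8×24 boundary matrix has rank 7 and Smith normal form diag(1,1,1,1,1,1,1).

Boundary ∂_2: C_2 → C_1 acts by ∂[p,q,r] = [q,r] − [p,r] + [p,q]. For instance
  ∂[1,2,6] = [2,6] − [1,6] + [1,2],
  ∂[2,3,6] = [3,6] − [2,6] + [2,3].
As a 24×16 matrix over Z this has rank 15, with invariant factors (1,1,1,1,1,1,1,1,1,1,1,1,1,1,1).

Reading off H_k = ker ∂_k / im ∂_{k+1}:

  H_0: rank C_0 − rank ∂_1 = 8 − 7 = 1, and the invariant factors of ∂_1 are all 1, so H_0 ≅ Z.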